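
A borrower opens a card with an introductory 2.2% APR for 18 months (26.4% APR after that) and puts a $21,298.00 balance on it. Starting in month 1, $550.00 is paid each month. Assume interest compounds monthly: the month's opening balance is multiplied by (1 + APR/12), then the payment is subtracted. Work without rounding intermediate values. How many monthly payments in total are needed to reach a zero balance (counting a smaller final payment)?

48 payments

Promo months 1–18 at r₀ = 2.2%/12 = 0.00183333; months 19+ at r₁ = 26.4%/12 = 0.022.
After month 18: iterate B ← B·(1+r₀) − $550.00 for 18 months → $11,956.10.
Then at r₁ with $550.00/mo: n₂ = −ln(1 − r₁·B/P)/ln(1+r₁) ≈ 29.89 → 30 more payments.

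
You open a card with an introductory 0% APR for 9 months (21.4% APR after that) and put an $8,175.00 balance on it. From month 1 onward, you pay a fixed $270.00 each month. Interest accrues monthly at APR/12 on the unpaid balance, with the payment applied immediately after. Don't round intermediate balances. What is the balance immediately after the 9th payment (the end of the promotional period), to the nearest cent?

$5,745.00

Promo months 1–9 at r₀ = 0%/12 = 0; months 10+ at r₁ = 21.4%/12 = 0.0178333.
After month 9 (no interest yet): B = $8,175.00 − 9·$270.00 = $5,745.00.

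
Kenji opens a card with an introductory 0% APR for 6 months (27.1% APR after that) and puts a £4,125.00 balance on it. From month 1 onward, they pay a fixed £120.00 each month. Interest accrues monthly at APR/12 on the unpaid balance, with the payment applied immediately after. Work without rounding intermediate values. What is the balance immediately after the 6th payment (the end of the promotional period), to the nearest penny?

£3,405.00

Promo months 1–6 at r₀ = 0%/12 = 0; months 7+ at r₁ = 27.1%/12 = 0.0225833.
After month 6 (no interest yet): B = £4,125.00 − 6·£120.00 = £3,405.00.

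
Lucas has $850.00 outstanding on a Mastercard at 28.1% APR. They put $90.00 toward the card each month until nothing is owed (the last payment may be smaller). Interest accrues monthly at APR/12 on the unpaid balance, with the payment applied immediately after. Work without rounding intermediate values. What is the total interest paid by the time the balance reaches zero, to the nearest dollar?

Monthly rate r = 28.1%/12 = 2.34167% = 0.0234167.
Payoff takes n = ⌈−ln(1 − rB₀/P)/ln(1+r)⌉ = ⌈10.798⌉ = 11 payments; the last is $72.02.
Total paid = 10·$90.00 + $72.02 = $972.02.
Total interest = total paid − principal = $972.02 − $850.00 = $122.02.

$122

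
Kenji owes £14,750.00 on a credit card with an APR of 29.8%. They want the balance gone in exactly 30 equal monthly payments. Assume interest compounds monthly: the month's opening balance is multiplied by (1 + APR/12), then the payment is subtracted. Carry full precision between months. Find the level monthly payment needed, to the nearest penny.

Monthly rate r = 29.8%/12 = 2.48333% = 0.0248333.
Level-payment amortization: P = B₀·r / (1 − (1+r)^(−n)) = 14750.00·0.0248333 / (1 − 1.02483^(−30)).
Denominator 1 − (1+r)^(−30) = 0.520925869.
P = 366.292 / 0.520925869 ≈ 703.16.

£703.16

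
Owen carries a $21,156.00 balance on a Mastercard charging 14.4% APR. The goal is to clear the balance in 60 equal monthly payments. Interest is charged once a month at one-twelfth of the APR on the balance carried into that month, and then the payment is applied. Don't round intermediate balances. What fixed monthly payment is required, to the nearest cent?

$496.66

Monthly rate r = 14.4%/12 = 1.2% = 0.012.
Level-payment amortization: P = B₀·r / (1 − (1+r)^(−n)) = 21156.00·0.012 / (1 − 1.012^(−60)).
Denominator 1 − (1+r)^(−60) = 0.51115717.
P = 253.872 / 0.51115717 ≈ 496.66.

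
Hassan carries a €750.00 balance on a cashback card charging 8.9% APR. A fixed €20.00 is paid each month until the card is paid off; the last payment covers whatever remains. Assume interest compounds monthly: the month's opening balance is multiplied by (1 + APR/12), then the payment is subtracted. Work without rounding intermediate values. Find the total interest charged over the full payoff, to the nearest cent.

€132.10

Monthly rate r = 8.9%/12 = 0.741667% = 0.00741667.
Payoff takes n = ⌈−ln(1 − rB₀/P)/ln(1+r)⌉ = ⌈44.105⌉ = 45 payments; the last is €2.10.
Total paid = 44·€20.00 + €2.10 = €882.10.
Total interest = total paid − principal = €882.10 − €750.00 = €132.10.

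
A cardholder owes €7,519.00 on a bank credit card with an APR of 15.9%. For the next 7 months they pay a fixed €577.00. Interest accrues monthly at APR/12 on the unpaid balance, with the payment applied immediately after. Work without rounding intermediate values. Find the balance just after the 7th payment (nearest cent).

Monthly rate r = 15.9%/12 = 1.325% = 0.01325.
Each month: B ← B·(1+r) − €577.00.
Month 1: interest €99.63; balance after payment €7,041.63.
Month 2: interest €93.30; balance after payment €6,557.93.
Month 3: interest €86.89; balance after payment €6,067.82.
Month 4: interest €80.40; balance after payment €5,571.22.
Month 5: interest €73.82; balance after payment €5,068.04.
Month 6: interest €67.15; balance after payment €4,558.19.
Month 7: interest €60.40; balance after payment €4,041.59.

€4,041.59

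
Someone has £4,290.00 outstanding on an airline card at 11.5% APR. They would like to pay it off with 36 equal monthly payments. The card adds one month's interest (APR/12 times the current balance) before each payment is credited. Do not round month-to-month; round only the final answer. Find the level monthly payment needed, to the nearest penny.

£141.47

Monthly rate r = 11.5%/12 = 0.958333% = 0.00958333.
Level-payment amortization: P = B₀·r / (1 − (1+r)^(−n)) = 4290.00·0.00958333 / (1 − 1.00958^(−36)).
Denominator 1 − (1+r)^(−36) = 0.29061534.
P = 41.1125 / 0.29061534 ≈ 141.47.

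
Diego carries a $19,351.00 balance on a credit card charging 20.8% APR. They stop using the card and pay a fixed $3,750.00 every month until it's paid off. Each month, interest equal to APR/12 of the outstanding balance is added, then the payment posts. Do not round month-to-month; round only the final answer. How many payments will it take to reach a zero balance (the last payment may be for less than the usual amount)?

6 payments

Monthly rate r = 20.8%/12 = 1.73333% = 0.0173333.
Recurrence: B ← B·(1+r) − $3,750.00.
Month 1: interest $335.42; balance after payment $15,936.42.
Month 2: interest $276.23; balance after payment $12,462.65.
Month 3: interest $216.02; balance after payment $8,928.67.
Month 4: interest $154.76; balance after payment $5,333.43.
Month 5: interest $92.45; balance after payment $1,675.88.
Month 6: interest $29.05; balance after payment $0.00.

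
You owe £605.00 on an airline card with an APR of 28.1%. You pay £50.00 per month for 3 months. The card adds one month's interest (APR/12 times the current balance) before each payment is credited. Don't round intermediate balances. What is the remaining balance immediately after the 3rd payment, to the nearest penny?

Monthly rate r = 28.1%/12 = 2.34167% = 0.0234167.
Each month: B ← B·(1+r) − £50.00.
Month 1: interest £14.17; balance after payment £569.17.
Month 2: interest £13.33; balance after payment £532.50.
Month 3: interest £12.47; balance after payment £494.96.

£494.96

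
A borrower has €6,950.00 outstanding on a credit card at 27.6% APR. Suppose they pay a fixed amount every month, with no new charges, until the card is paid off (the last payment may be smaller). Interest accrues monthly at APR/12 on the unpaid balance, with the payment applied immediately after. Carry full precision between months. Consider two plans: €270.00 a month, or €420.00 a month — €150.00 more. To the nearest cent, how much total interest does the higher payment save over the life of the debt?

€1,799.00

Monthly rate r = 27.6%/12 = 2.3% = 0.023.
At €270.00/mo: n = ⌈−ln(1 − rB₀/P)/ln(1+r)⌉ = 40 payments (last €116.39); total interest = total paid − €6,950.00 = €3,696.39.
At €420.00/mo: 22 payments (last €27.39); total interest €1,897.39.
Interest saved = €3,696.39 − €1,897.39 = €1,799.00.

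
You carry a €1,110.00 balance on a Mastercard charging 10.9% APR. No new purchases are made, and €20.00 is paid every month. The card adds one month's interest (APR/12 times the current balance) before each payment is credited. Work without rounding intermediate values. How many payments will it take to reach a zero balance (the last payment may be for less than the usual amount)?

Monthly rate r = 10.9%/12 = 0.908333% = 0.00908333.
Recurrence: B ← B·(1+r) − €20.00.
Month 1: interest €10.08; balance after payment €1,100.08.
Month 2: interest €9.99; balance after payment €1,090.07.
Closed form: n = −ln(1 − rB₀/P)/ln(1+r) = −ln(0.49587)/ln(1.00908) ≈ 77.572, so the balance reaches zero during payment 78.

78 payments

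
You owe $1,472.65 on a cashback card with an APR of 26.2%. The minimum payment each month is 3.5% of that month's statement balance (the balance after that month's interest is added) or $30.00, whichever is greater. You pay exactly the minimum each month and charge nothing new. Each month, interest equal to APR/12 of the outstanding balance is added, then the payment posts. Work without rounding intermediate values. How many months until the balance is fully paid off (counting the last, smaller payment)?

Monthly rate r = 26.2%/12 = 2.18333% = 0.0218333.
While 3.5% of the post-interest balance exceeds $30.00, each month B ← (B·(1+r))·(1 − 0.035), i.e. B shrinks by the factor (1+r)·0.965 = 0.98607.
This holds for months 1–41. Entering month 42 the balance is $828.52; 3.5% of the post-interest balance is now below $30.00, so the flat $30.00 minimum applies from here.
From month 42 a fixed $30.00 at rate r clears $828.52 in 43 more payments. Total: 41 + 43 = 84 months.

84 months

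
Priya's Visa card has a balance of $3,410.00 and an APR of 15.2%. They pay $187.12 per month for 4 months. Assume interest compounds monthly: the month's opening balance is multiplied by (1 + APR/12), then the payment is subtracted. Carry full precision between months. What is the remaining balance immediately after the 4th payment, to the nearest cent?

$2,823.26

Monthly rate r = 15.2%/12 = 1.26667% = 0.0126667.
Each month: B ← B·(1+r) − $187.12.
Month 1: interest $43.19; balance after payment $3,266.07.
Month 2: interest $41.37; balance after payment $3,120.32.
Month 3: interest $39.52; balance after payment $2,972.73.
Month 4: interest $37.65; balance after payment $2,823.26.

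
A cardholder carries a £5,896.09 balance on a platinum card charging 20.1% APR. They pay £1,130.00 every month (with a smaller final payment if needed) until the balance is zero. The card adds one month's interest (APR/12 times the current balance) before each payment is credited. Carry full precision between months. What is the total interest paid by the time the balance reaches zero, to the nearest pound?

£328

Monthly rate r = 20.1%/12 = 1.675% = 0.01675.
Payoff takes n = ⌈−ln(1 − rB₀/P)/ln(1+r)⌉ = ⌈5.506⌉ = 6 payments; the last is £573.69.
Total paid = 5·£1,130.00 + £573.69 = £6,223.69.
Total interest = total paid − principal = £6,223.69 − £5,896.09 = £327.60.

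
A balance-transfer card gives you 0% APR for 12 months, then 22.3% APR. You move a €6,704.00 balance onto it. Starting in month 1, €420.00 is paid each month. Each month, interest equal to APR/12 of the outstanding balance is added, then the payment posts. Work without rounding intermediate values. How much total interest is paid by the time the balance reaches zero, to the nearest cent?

Promo months 1–12 at r₀ = 0%/12 = 0; months 13+ at r₁ = 22.3%/12 = 0.0185833.
After month 12 (no interest yet): B = €6,704.00 − 12·€420.00 = €1,664.00.
Then at r₁ with €420.00/mo: n₂ = −ln(1 − r₁·B/P)/ln(1+r₁) ≈ 4.15 → 5 more payments.
Total paid = 16·€420.00 + €64.95 = €6,784.95; interest = €6,784.95 − €6,704.00 = €80.95.

€80.95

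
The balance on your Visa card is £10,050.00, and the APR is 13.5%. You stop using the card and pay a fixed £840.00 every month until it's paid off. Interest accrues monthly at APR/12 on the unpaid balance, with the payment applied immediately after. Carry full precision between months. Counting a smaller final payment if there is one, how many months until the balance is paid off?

Monthly rate r = 13.5%/12 = 1.125% = 0.01125.
Recurrence: B ← B·(1+r) − £840.00.
Month 1: interest £113.06; balance after payment £9,323.06.
Month 2: interest £104.88; balance after payment £8,587.95.
Closed form: n = −ln(1 − rB₀/P)/ln(1+r) = −ln(0.8654)/ln(1.01125) ≈ 12.922, so the balance reaches zero during payment 13.

13 months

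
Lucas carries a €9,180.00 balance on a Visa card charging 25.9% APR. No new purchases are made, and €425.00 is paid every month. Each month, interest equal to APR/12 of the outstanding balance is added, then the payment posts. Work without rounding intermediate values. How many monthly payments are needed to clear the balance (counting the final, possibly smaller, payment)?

Monthly rate r = 25.9%/12 = 2.15833% = 0.0215833.
Recurrence: B ← B·(1+r) − €425.00.
Month 1: interest €198.13; balance after payment €8,953.14.
Month 2: interest €193.24; balance after payment €8,721.37.
Closed form: n = −ln(1 − rB₀/P)/ln(1+r) = −ln(0.5338)/ln(1.02158) ≈ 29.397, so the balance reaches zero during payment 30.

30 payments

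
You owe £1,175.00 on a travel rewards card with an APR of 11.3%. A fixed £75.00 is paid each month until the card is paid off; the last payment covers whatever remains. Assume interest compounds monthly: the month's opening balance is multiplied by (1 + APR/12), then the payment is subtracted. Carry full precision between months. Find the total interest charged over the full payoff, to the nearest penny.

Monthly rate r = 11.3%/12 = 0.941667% = 0.00941667.
Payoff takes n = ⌈−ln(1 − rB₀/P)/ln(1+r)⌉ = ⌈17.030⌉ = 18 payments; the last is £2.25.
Total paid = 17·£75.00 + £2.25 = £1,277.25.
Total interest = total paid − principal = £1,277.25 − £1,175.00 = £102.25.

£102.25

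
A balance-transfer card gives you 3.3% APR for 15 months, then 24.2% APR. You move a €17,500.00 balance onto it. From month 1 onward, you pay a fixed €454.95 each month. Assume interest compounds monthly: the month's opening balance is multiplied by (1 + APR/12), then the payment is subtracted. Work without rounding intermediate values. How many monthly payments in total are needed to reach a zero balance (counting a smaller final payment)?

50 payments

Promo months 1–15 at r₀ = 3.3%/12 = 0.00275; months 16+ at r₁ = 24.2%/12 = 0.0201667.
After month 15: iterate B ← B·(1+r₀) − €454.95 for 15 months → €11,278.74.
Then at r₁ with €454.95/mo: n₂ = −ln(1 − r₁·B/P)/ln(1+r₁) ≈ 34.71 → 35 more payments.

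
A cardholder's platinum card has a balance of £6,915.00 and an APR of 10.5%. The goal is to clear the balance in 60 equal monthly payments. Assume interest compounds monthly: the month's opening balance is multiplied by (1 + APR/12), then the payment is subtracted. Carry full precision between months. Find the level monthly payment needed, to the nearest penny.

£148.63

Monthly rate r = 10.5%/12 = 0.875% = 0.00875.
Level-payment amortization: P = B₀·r / (1 − (1+r)^(−n)) = 6915.00·0.00875 / (1 − 1.00875^(−60)).
Denominator 1 − (1+r)^(−60) = 0.407092238.
P = 60.5063 / 0.407092238 ≈ 148.63.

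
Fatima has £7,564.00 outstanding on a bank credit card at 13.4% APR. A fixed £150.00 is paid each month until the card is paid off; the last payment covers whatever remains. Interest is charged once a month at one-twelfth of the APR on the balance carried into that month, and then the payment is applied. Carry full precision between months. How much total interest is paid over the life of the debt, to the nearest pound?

£3,621

Monthly rate r = 13.4%/12 = 1.11667% = 0.0111667.
Payoff takes n = ⌈−ln(1 − rB₀/P)/ln(1+r)⌉ = ⌈74.567⌉ = 75 payments; the last is £85.20.
Total paid = 74·£150.00 + £85.20 = £11,185.20.
Total interest = total paid − principal = £11,185.20 − £7,564.00 = £3,621.20.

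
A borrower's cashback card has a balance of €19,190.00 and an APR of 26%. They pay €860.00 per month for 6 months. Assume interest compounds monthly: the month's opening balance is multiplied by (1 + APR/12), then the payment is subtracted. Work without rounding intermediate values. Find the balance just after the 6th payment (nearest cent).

Monthly rate r = 26%/12 = 2.16667% = 0.0216667.
Each month: B ← B·(1+r) − €860.00.
Month 1: interest €415.78; balance after payment €18,745.78.
Month 2: interest €406.16; balance after payment €18,291.94.
Month 3: interest €396.33; balance after payment €17,828.27.
Month 4: interest €386.28; balance after payment €17,354.55.
Month 5: interest €376.02; balance after payment €16,870.56.
Month 6: interest €365.53; balance after payment €16,376.09.

€16,376.09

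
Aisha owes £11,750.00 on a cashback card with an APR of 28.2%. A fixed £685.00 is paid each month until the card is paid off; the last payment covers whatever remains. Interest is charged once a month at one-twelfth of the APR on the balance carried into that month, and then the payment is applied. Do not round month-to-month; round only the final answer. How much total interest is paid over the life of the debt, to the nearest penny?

£3,468.52

Monthly rate r = 28.2%/12 = 2.35% = 0.0235.
Payoff takes n = ⌈−ln(1 − rB₀/P)/ln(1+r)⌉ = ⌈22.215⌉ = 23 payments; the last is £148.52.
Total paid = 22·£685.00 + £148.52 = £15,218.52.
Total interest = total paid − principal = £15,218.52 − £11,750.00 = £3,468.52.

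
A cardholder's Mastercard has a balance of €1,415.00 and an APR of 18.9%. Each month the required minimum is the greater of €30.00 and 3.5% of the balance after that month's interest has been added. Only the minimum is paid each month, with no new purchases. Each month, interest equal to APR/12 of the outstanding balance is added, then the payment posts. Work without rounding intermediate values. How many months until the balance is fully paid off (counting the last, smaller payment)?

64 months

Monthly rate r = 18.9%/12 = 1.575% = 0.01575.
While 3.5% of the post-interest balance exceeds €30.00, each month B ← (B·(1+r))·(1 − 0.035), i.e. B shrinks by the factor (1+r)·0.965 = 0.9802.
This holds for months 1–26. Entering month 27 the balance is €841.25; 3.5% of the post-interest balance is now below €30.00, so the flat €30.00 minimum applies from here.
From month 27 a fixed €30.00 at rate r clears €841.25 in 38 more payments. Total: 26 + 38 = 64 months.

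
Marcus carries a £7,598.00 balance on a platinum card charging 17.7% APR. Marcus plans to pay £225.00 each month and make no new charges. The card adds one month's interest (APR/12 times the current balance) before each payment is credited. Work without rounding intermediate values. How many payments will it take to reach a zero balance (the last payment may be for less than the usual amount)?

48 payments

Monthly rate r = 17.7%/12 = 1.475% = 0.01475.
Recurrence: B ← B·(1+r) − £225.00.
Month 1: interest £112.07; balance after payment £7,485.07.
Month 2: interest £110.40; balance after payment £7,370.48.
Closed form: n = −ln(1 − rB₀/P)/ln(1+r) = −ln(0.50191)/ln(1.01475) ≈ 47.079, so the balance reaches zero during payment 48.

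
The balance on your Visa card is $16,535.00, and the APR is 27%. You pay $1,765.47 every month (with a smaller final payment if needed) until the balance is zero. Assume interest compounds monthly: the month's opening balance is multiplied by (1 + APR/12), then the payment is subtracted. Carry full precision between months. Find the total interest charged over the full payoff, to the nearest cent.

$2,246.24

Monthly rate r = 27%/12 = 2.25% = 0.0225.
Payoff takes n = ⌈−ln(1 − rB₀/P)/ln(1+r)⌉ = ⌈10.636⌉ = 11 payments; the last is $1,126.54.
Total paid = 10·$1,765.47 + $1,126.54 = $18,781.24.
Total interest = total paid − principal = $18,781.24 − $16,535.00 = $2,246.24.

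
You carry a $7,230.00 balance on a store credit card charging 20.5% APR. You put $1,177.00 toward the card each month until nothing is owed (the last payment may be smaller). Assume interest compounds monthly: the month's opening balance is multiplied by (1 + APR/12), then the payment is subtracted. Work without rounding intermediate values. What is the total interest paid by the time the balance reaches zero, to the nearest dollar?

Monthly rate r = 20.5%/12 = 1.70833% = 0.0170833.
Payoff takes n = ⌈−ln(1 − rB₀/P)/ln(1+r)⌉ = ⌈6.545⌉ = 7 payments; the last is $643.70.
Total paid = 6·$1,177.00 + $643.70 = $7,705.70.
Total interest = total paid − principal = $7,705.70 − $7,230.00 = $475.70.

$476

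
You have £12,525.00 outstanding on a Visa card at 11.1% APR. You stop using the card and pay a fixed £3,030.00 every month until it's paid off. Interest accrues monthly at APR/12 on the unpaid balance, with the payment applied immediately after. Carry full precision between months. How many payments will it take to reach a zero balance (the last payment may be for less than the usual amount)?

5 months

Monthly rate r = 11.1%/12 = 0.925% = 0.00925.
Recurrence: B ← B·(1+r) − £3,030.00.
Month 1: interest £115.86; balance after payment £9,610.86.
Month 2: interest £88.90; balance after payment £6,669.76.
Month 3: interest £61.70; balance after payment £3,701.45.
Month 4: interest £34.24; balance after payment £705.69.
Month 5: interest £6.53; balance after payment £0.00.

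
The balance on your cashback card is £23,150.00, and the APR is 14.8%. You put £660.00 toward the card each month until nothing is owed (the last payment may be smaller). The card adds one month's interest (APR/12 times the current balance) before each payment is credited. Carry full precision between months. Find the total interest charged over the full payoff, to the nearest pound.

Monthly rate r = 14.8%/12 = 1.23333% = 0.0123333.
Payoff takes n = ⌈−ln(1 − rB₀/P)/ln(1+r)⌉ = ⌈46.231⌉ = 47 payments; the last is £153.05.
Total paid = 46·£660.00 + £153.05 = £30,513.05.
Total interest = total paid − principal = £30,513.05 − £23,150.00 = £7,363.05.

£7,363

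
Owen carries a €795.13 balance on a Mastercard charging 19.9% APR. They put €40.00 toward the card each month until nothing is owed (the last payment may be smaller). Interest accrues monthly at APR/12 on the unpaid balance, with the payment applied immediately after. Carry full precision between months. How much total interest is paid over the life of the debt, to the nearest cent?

Monthly rate r = 19.9%/12 = 1.65833% = 0.0165833.
Payoff takes n = ⌈−ln(1 − rB₀/P)/ln(1+r)⌉ = ⌈24.317⌉ = 25 payments; the last is €12.76.
Total paid = 24·€40.00 + €12.76 = €972.76.
Total interest = total paid − principal = €972.76 − €795.13 = €177.63.

€177.63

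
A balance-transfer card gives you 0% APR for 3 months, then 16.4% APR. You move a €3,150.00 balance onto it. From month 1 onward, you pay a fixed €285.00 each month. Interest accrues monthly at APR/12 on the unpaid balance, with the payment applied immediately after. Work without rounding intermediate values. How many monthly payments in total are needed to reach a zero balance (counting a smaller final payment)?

Promo months 1–3 at r₀ = 0%/12 = 0; months 4+ at r₁ = 16.4%/12 = 0.0136667.
After month 3 (no interest yet): B = €3,150.00 − 3·€285.00 = €2,295.00.
Then at r₁ with €285.00/mo: n₂ = −ln(1 − r₁·B/P)/ln(1+r₁) ≈ 8.59 → 9 more payments.

12 months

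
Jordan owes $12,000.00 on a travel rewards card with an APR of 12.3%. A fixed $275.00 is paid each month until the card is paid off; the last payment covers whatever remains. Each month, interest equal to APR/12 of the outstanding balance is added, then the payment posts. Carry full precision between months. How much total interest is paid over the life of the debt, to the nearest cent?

Monthly rate r = 12.3%/12 = 1.025% = 0.01025.
Payoff takes n = ⌈−ln(1 − rB₀/P)/ln(1+r)⌉ = ⌈58.139⌉ = 59 payments; the last is $38.37.
Total paid = 58·$275.00 + $38.37 = $15,988.37.
Total interest = total paid − principal = $15,988.37 − $12,000.00 = $3,988.37.

$3,988.37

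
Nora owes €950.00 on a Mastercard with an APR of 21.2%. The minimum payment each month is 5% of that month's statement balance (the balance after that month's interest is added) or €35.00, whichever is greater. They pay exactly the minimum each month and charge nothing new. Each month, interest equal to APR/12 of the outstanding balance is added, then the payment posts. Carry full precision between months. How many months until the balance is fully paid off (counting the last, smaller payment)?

34 months

Monthly rate r = 21.2%/12 = 1.76667% = 0.0176667.
While 5% of the post-interest balance exceeds €35.00, each month B ← (B·(1+r))·(1 − 0.05), i.e. B shrinks by the factor (1+r)·0.95 = 0.96678.
This holds for months 1–10. Entering month 11 the balance is €677.67; 5% of the post-interest balance is now below €35.00, so the flat €35.00 minimum applies from here.
From month 11 a fixed €35.00 at rate r clears €677.67 in 24 more payments. Total: 10 + 24 = 34 months.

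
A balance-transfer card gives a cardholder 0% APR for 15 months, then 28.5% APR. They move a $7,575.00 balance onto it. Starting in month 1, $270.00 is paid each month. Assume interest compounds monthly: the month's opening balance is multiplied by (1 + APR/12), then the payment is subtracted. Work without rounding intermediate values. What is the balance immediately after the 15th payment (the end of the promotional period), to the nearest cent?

Promo months 1–15 at r₀ = 0%/12 = 0; months 16+ at r₁ = 28.5%/12 = 0.02375.
After month 15 (no interest yet): B = $7,575.00 − 15·$270.00 = $3,525.00.

$3,525.00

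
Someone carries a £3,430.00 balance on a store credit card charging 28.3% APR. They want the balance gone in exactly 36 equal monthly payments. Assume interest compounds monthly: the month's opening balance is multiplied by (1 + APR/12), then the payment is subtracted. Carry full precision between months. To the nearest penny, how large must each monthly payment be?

£142.43

Monthly rate r = 28.3%/12 = 2.35833% = 0.0235833.
Level-payment amortization: P = B₀·r / (1 − (1+r)^(−n)) = 3430.00·0.0235833 / (1 − 1.02358^(−36)).
Denominator 1 − (1+r)^(−36) = 0.567919575.
P = 80.8908 / 0.567919575 ≈ 142.43.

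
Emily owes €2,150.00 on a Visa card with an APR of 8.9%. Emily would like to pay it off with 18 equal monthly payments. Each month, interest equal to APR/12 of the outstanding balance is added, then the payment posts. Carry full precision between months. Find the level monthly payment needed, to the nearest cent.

€128.04

Monthly rate r = 8.9%/12 = 0.741667% = 0.00741667.
Level-payment amortization: P = B₀·r / (1 − (1+r)^(−n)) = 2150.00·0.00741667 / (1 − 1.00742^(−18)).
Denominator 1 − (1+r)^(−18) = 0.124541362.
P = 15.9458 / 0.124541362 ≈ 128.04.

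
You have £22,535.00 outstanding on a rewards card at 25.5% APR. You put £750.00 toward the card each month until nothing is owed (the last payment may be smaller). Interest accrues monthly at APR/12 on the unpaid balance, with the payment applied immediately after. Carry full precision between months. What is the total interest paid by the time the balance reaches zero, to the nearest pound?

£13,758

Monthly rate r = 25.5%/12 = 2.125% = 0.02125.
Payoff takes n = ⌈−ln(1 − rB₀/P)/ln(1+r)⌉ = ⌈48.388⌉ = 49 payments; the last is £292.80.
Total paid = 48·£750.00 + £292.80 = £36,292.80.
Total interest = total paid − principal = £36,292.80 − £22,535.00 = £13,757.80.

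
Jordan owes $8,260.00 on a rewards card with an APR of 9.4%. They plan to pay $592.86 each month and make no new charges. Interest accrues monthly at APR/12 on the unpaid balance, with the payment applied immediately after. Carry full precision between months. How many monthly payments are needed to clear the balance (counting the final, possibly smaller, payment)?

Monthly rate r = 9.4%/12 = 0.783333% = 0.00783333.
Recurrence: B ← B·(1+r) − $592.86.
Month 1: interest $64.70; balance after payment $7,731.84.
Month 2: interest $60.57; balance after payment $7,199.55.
Closed form: n = −ln(1 − rB₀/P)/ln(1+r) = −ln(0.89086)/ln(1.00783) ≈ 14.811, so the balance reaches zero during payment 15.

15 payments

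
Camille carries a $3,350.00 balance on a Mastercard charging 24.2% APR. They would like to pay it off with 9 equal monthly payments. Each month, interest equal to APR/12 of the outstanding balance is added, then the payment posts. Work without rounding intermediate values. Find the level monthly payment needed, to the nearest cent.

$410.75

Monthly rate r = 24.2%/12 = 2.01667% = 0.0201667.
Level-payment amortization: P = B₀·r / (1 − (1+r)^(−n)) = 3350.00·0.0201667 / (1 − 1.02017^(−9)).
Denominator 1 − (1+r)^(−9) = 0.164474252.
P = 67.5583 / 0.164474252 ≈ 410.75.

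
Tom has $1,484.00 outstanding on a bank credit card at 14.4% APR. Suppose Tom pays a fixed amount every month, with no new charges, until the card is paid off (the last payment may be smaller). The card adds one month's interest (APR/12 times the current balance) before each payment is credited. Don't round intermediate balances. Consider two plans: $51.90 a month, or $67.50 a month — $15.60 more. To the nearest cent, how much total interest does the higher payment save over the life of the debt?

$95.30

Monthly rate r = 14.4%/12 = 1.2% = 0.012.
At $51.90/mo: n = ⌈−ln(1 − rB₀/P)/ln(1+r)⌉ = 36 payments (last $12.05); total interest = total paid − $1,484.00 = $344.55.
At $67.50/mo: 26 payments (last $45.75); total interest $249.25.
Interest saved = $344.55 − $249.25 = $95.30.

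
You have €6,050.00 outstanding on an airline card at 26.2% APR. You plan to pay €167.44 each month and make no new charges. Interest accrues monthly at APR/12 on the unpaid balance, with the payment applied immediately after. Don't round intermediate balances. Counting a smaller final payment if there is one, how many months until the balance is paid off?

73 months

Monthly rate r = 26.2%/12 = 2.18333% = 0.0218333.
Recurrence: B ← B·(1+r) − €167.44.
Month 1: interest €132.09; balance after payment €6,014.65.
Month 2: interest €131.32; balance after payment €5,978.53.
Closed form: n = −ln(1 − rB₀/P)/ln(1+r) = −ln(0.21111)/ln(1.02183) ≈ 72.013, so the balance reaches zero during payment 73.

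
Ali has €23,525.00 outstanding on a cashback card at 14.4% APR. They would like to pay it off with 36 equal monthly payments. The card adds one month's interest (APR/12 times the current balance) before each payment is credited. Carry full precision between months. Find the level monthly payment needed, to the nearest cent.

Monthly rate r = 14.4%/12 = 1.2% = 0.012.
Level-payment amortization: P = B₀·r / (1 − (1+r)^(−n)) = 23525.00·0.012 / (1 − 1.012^(−36)).
Denominator 1 − (1+r)^(−36) = 0.349119066.
P = 282.3 / 0.349119066 ≈ 808.61.

€808.61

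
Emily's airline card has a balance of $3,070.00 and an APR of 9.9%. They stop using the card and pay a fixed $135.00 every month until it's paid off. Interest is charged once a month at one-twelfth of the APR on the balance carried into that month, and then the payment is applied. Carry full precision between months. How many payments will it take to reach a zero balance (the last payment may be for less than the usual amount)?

26 months

Monthly rate r = 9.9%/12 = 0.825% = 0.00825.
Recurrence: B ← B·(1+r) − $135.00.
Month 1: interest $25.33; balance after payment $2,960.33.
Month 2: interest $24.42; balance after payment $2,849.75.
Closed form: n = −ln(1 − rB₀/P)/ln(1+r) = −ln(0.81239)/ln(1.00825) ≈ 25.289, so the balance reaches zero during payment 26.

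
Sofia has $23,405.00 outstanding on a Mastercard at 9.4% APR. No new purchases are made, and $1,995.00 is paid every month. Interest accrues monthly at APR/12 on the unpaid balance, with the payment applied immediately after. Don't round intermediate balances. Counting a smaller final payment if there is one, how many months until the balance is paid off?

Monthly rate r = 9.4%/12 = 0.783333% = 0.00783333.
Recurrence: B ← B·(1+r) − $1,995.00.
Month 1: interest $183.34; balance after payment $21,593.34.
Month 2: interest $169.15; balance after payment $19,767.49.
Closed form: n = −ln(1 − rB₀/P)/ln(1+r) = −ln(0.9081)/ln(1.00783) ≈ 12.355, so the balance reaches zero during payment 13.

13 months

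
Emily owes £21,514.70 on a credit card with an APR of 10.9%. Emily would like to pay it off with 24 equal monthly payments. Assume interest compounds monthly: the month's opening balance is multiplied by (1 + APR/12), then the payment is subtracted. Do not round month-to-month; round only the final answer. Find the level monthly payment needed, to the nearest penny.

£1,001.76

Monthly rate r = 10.9%/12 = 0.908333% = 0.00908333.
Level-payment amortization: P = B₀·r / (1 − (1+r)^(−n)) = 21514.70·0.00908333 / (1 − 1.00908^(−24)).
Denominator 1 − (1+r)^(−24) = 0.195082806.
P = 195.425 / 0.195082806 ≈ 1001.76.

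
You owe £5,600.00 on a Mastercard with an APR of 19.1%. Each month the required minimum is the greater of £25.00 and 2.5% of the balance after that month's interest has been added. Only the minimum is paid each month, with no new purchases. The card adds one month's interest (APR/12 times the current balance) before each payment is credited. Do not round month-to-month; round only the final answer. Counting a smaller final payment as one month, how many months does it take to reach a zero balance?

245 months

Monthly rate r = 19.1%/12 = 1.59167% = 0.0159167.
While 2.5% of the post-interest balance exceeds £25.00, each month B ← (B·(1+r))·(1 − 0.025), i.e. B shrinks by the factor (1+r)·0.975 = 0.99052.
This holds for months 1–183. Entering month 184 the balance is £979.63; 2.5% of the post-interest balance is now below £25.00, so the flat £25.00 minimum applies from here.
From month 184 a fixed £25.00 at rate r clears £979.63 in 62 more payments. Total: 183 + 62 = 245 months.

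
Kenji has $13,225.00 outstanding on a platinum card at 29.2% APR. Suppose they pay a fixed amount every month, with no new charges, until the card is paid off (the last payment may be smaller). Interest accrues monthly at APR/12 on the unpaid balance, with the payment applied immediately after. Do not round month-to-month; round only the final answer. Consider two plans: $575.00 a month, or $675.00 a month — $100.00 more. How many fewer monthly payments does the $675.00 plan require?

Monthly rate r = 29.2%/12 = 2.43333% = 0.0243333.
At $575.00/mo: n = ⌈−ln(1 − rB₀/P)/ln(1+r)⌉ = 35 payments (last $67.57); total interest = total paid − $13,225.00 = $6,392.57.
At $675.00/mo: 27 payments (last $635.25); total interest $4,960.25.
Payments saved = 35 − 27 = 8.

8 fewer payments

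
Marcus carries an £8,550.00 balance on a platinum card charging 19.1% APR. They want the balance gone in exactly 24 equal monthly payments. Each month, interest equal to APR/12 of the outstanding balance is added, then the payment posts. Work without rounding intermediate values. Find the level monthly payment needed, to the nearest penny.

£431.41

Monthly rate r = 19.1%/12 = 1.59167% = 0.0159167.
Level-payment amortization: P = B₀·r / (1 − (1+r)^(−n)) = 8550.00·0.0159167 / (1 − 1.01592^(−24)).
Denominator 1 − (1+r)^(−24) = 0.315448771.
P = 136.088 / 0.315448771 ≈ 431.41.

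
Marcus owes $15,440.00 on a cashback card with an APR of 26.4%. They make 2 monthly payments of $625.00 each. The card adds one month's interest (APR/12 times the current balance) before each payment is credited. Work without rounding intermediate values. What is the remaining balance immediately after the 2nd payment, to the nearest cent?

$14,863.08

Monthly rate r = 26.4%/12 = 2.2% = 0.022.
Each month: B ← B·(1+r) − $625.00.
Month 1: interest $339.68; balance after payment $15,154.68.
Month 2: interest $333.40; balance after payment $14,863.08.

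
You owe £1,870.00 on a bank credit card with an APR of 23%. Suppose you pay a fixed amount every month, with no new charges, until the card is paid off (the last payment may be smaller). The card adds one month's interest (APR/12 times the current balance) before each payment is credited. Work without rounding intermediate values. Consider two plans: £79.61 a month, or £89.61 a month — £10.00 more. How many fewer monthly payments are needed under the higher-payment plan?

Monthly rate r = 23%/12 = 1.91667% = 0.0191667.
At £79.61/mo: n = ⌈−ln(1 − rB₀/P)/ln(1+r)⌉ = 32 payments (last £40.80); total interest = total paid − £1,870.00 = £638.71.
At £89.61/mo: 27 payments (last £81.09); total interest £540.95.
Payments saved = 32 − 27 = 5.

5 fewer payments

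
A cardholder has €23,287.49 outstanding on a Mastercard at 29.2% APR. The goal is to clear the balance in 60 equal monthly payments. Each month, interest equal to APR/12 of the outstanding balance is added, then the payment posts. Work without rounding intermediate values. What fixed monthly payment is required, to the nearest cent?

€742.03

Monthly rate r = 29.2%/12 = 2.43333% = 0.0243333.
Level-payment amortization: P = B₀·r / (1 − (1+r)^(−n)) = 23287.49·0.0243333 / (1 − 1.02433^(−60)).
Denominator 1 − (1+r)^(−60) = 0.763668469.
P = 566.662 / 0.763668469 ≈ 742.03.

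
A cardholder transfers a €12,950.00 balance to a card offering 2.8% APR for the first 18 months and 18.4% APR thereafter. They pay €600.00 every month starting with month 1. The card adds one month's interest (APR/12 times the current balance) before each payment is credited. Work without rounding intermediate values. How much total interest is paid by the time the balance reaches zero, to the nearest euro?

€441

Promo months 1–18 at r₀ = 2.8%/12 = 0.00233333; months 19+ at r₁ = 18.4%/12 = 0.0153333.
After month 18: iterate B ← B·(1+r₀) − €600.00 for 18 months → €2,487.93.
Then at r₁ with €600.00/mo: n₂ = −ln(1 − r₁·B/P)/ln(1+r₁) ≈ 4.32 → 5 more payments.
Total paid = 22·€600.00 + €191.19 = €13,391.19; interest = €13,391.19 − €12,950.00 = €441.19.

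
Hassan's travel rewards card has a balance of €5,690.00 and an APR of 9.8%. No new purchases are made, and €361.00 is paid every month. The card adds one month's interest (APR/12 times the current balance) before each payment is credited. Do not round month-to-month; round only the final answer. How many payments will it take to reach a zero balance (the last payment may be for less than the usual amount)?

Monthly rate r = 9.8%/12 = 0.816667% = 0.00816667.
Recurrence: B ← B·(1+r) − €361.00.
Month 1: interest €46.47; balance after payment €5,375.47.
Month 2: interest €43.90; balance after payment €5,058.37.
Closed form: n = −ln(1 − rB₀/P)/ln(1+r) = −ln(0.87128)/ln(1.00817) ≈ 16.941, so the balance reaches zero during payment 17.

17 months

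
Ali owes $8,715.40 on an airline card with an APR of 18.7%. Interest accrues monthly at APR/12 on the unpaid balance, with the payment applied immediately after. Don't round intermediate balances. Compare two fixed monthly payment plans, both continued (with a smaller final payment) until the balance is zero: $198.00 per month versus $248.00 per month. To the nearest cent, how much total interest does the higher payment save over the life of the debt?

$2,106.75

Monthly rate r = 18.7%/12 = 1.55833% = 0.0155833.
At $198.00/mo: n = ⌈−ln(1 − rB₀/P)/ln(1+r)⌉ = 75 payments (last $177.86); total interest = total paid − $8,715.40 = $6,114.46.
At $248.00/mo: 52 payments (last $75.11); total interest $4,007.71.
Interest saved = $6,114.46 − $4,007.71 = $2,106.75.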